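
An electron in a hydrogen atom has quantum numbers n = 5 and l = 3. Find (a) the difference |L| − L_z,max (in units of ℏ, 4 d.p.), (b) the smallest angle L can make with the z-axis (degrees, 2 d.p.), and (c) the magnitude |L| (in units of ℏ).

|L| − L_z,max = (2√3 − 3)ℏ ≈ 0.4641ℏ.
cos θ_min = 3/√12, so θ_min ≈ 30.00°.
|L| = ℏ√(3·4) = 2√3 ℏ ≈ 3.464ℏ.

|L|−L_z,max ≈ 0.4641ℏ; θ_min ≈ 30.00°; |L| = 2√3 ℏ ≈ 3.464ℏ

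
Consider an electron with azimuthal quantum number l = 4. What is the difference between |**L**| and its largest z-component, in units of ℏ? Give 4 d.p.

|L| − L_z,max ≈ 0.4721ℏ

|L| = 2√5 ℏ ≈ 4.4721ℏ, while L_z,max = lℏ = 4ℏ.
The difference is (2√5 − 4)ℏ ≈ 0.4721ℏ.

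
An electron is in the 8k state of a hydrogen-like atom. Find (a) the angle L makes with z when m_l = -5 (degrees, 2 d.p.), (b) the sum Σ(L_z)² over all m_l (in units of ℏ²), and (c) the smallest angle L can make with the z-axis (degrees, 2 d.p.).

θ(m_l=-5) ≈ 131.92°; Σ(L_z)² = 280 ℏ²; θ_min ≈ 20.70°

8k means n = 8, l = 7.
For m_l = -5: cos θ = -5/√56, θ ≈ 131.92°.
Σ m_l² = 280, so Σ(L_z)² = 280 ℏ².
cos θ_min = 7/√56, so θ_min ≈ 20.70°.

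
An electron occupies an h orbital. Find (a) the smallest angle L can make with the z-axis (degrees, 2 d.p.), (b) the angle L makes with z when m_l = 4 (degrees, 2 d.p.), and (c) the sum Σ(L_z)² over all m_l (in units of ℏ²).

An h state has l = 5.
cos θ_min = 5/√30, so θ_min ≈ 24.09°.
For m_l = 4: cos θ = 4/√30, θ ≈ 43.09°.
Σ m_l² = 110, so Σ(L_z)² = 110 ℏ².

θ_min ≈ 24.09°; θ(m_l=4) ≈ 43.09°; Σ(L_z)² = 110 ℏ²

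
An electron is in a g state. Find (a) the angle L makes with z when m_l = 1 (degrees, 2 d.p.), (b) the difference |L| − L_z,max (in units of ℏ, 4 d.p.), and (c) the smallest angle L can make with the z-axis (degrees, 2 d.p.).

θ(m_l=1) ≈ 77.08°; |L|−L_z,max ≈ 0.4721ℏ; θ_min ≈ 26.57°

A g state has l = 4.
For m_l = 1: cos θ = 1/√20, θ ≈ 77.08°.
|L| − L_z,max = (2√5 − 4)ℏ ≈ 0.4721ℏ.
cos θ_min = 4/√20, so θ_min ≈ 26.57°.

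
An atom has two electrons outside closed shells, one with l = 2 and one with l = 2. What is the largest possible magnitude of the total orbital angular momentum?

L runs from |2 − 2| = 0 to 2 + 2 = 4.
So L can be 0, 1, 2, 3, 4.
The largest magnitude corresponds to L = 4: |L_tot| = ℏ√(4·5) = 2√5 ℏ.

|L_tot|_max = 2√5 ℏ ≈ 4.472ℏ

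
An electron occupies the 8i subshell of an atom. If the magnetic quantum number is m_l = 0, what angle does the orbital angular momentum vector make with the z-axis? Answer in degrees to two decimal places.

8i means n = 8, l = 6.
|L| = ℏ√(l(l+1)) = √42 ℏ.
L_z = m_l ℏ = 0ℏ.
cos θ = L_z/|L| = 0/√42, so θ ≈ 90.00°.

θ ≈ 90.00°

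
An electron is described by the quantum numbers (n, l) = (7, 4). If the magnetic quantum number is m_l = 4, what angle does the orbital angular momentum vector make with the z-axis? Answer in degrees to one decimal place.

θ ≈ 26.6°

|L|² = l(l+1)ℏ² = 20ℏ², so |L| = 2√5 ℏ.
L_z = m_l ℏ = 4ℏ.
cos θ = L_z/|L| = 4/√20, so θ ≈ 26.6°.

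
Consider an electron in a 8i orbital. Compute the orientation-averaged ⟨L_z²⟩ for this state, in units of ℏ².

For 8i, l = 6.
The allowed m_l values are -6, -5, -4, -3, -2, -1, 0, 1, 2, 3, 4, 5, 6.
⟨L_z²⟩ = ℏ²·l(l+1)/3 = 14ℏ².

⟨L_z²⟩ = 14 ℏ²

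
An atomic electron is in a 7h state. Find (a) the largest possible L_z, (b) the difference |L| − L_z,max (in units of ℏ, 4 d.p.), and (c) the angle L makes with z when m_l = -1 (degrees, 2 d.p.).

The 7h subshell has l = 5.
L_z,max = lℏ = 5ℏ.
|L| − L_z,max = (√30 − 5)ℏ ≈ 0.4772ℏ.
For m_l = -1: cos θ = -1/√30, θ ≈ 100.52°.

L_z,max = 5ℏ; |L|−L_z,max ≈ 0.4772ℏ; θ(m_l=-1) ≈ 100.52°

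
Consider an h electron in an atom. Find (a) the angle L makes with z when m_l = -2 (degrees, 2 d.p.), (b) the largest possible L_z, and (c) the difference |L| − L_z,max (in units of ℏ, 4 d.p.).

θ(m_l=-2) ≈ 111.42°; L_z,max = 5ℏ; |L|−L_z,max ≈ 0.4772ℏ

An h state has l = 5.
For m_l = -2: cos θ = -2/√30, θ ≈ 111.42°.
L_z,max = lℏ = 5ℏ.
|L| − L_z,max = (√30 − 5)ℏ ≈ 0.4772ℏ.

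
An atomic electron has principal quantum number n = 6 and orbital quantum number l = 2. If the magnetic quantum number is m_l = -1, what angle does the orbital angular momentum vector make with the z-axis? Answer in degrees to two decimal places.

θ ≈ 114.09°

|L| = √(l(l+1)) ℏ = √6 ℏ.
L_z = m_l ℏ = −1ℏ.
cos θ = L_z/|L| = -1/√6, so θ ≈ 114.09°.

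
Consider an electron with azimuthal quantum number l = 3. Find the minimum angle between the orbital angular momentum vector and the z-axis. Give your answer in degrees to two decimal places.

|L|² = l(l+1)ℏ² = 12ℏ², so |L| = 2√3 ℏ.
The smallest angle corresponds to the largest L_z, i.e. m_l = l = 3, giving L_z = 3ℏ.
cos θ_min = 3/√12, so θ_min ≈ 30.00°.

θ_min ≈ 30.00°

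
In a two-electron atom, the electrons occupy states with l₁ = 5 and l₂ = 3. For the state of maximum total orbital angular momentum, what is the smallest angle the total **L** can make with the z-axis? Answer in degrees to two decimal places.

θ_min ≈ 19.47°

By the triangle rule, |l₁ − l₂| ≤ L ≤ l₁ + l₂.
L ∈ {2, 3, 4, 5, 6, 7, 8}.
The maximum is L = 8, with |L_tot| = ℏ√(8·9) = 6√2 ℏ.
The minimum angle with z is arccos(8/√72) ≈ 19.47°.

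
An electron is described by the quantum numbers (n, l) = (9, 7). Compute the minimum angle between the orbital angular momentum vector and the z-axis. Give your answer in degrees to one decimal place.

θ_min ≈ 20.7°

|L| = √(l(l+1)) ℏ = 2√14 ℏ.
The smallest angle corresponds to the largest L_z, i.e. m_l = l = 7, giving L_z = 7ℏ.
cos θ_min = 7/√56, so θ_min ≈ 20.7°.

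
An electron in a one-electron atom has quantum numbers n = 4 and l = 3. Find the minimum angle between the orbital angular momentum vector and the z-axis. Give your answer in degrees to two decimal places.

θ_min ≈ 30.00°

|L| = ℏ√(l(l+1)) = 2√3 ℏ.
The smallest angle corresponds to the largest L_z, i.e. m_l = l = 3, giving L_z = 3ℏ.
cos θ_min = 3/√12, so θ_min ≈ 30.00°.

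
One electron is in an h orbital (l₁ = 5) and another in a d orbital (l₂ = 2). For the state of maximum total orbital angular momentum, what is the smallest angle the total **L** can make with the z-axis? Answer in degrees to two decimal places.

θ_min ≈ 20.70°

Angular momentum addition gives L = |l₁ − l₂|, …, l₁ + l₂.
Allowed values: L = 3, 4, 5, 6, 7.
The maximum is L = 7, with |L_tot| = ℏ√(7·8) = 2√14 ℏ.
The minimum angle with z is arccos(7/√56) ≈ 20.70°.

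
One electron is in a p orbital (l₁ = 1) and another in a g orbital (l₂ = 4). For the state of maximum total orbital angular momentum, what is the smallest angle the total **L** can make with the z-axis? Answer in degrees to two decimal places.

θ_min ≈ 24.09°

Angular momentum addition gives L = |l₁ − l₂|, …, l₁ + l₂.
Allowed values: L = 3, 4, 5.
The maximum is L = 5, with |L_tot| = ℏ√(5·6) = √30 ℏ.
The minimum angle with z is arccos(5/√30) ≈ 24.09°.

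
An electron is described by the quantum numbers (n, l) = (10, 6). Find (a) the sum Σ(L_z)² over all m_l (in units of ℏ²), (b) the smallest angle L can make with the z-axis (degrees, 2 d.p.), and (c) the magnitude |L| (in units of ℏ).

Σ m_l² = 182, so Σ(L_z)² = 182 ℏ².
cos θ_min = 6/√42, so θ_min ≈ 22.21°.
|L| = ℏ√(6·7) = √42 ℏ ≈ 6.481ℏ.

Σ(L_z)² = 182 ℏ²; θ_min ≈ 22.21°; |L| = √42 ℏ ≈ 6.481ℏ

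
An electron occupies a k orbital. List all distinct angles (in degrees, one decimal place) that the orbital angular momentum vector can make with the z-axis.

θ ∈ {20.7°, 36.7°, 48.1°, 57.7°, 66.4°, 74.5°, 82.3°, 90.0°, 97.7°, 105.5°, 113.6°, 122.3°, 131.9°, 143.3°, 159.3°}

For a k orbital, l = 7.
|L| = √(l(l+1)) ℏ = 2√14 ℏ.
cos θ = m_l/√56 for each m_l ∈ {-7, -6, -5, -4, -3, -2, -1, 0, 1, 2, 3, 4, 5, 6, 7}.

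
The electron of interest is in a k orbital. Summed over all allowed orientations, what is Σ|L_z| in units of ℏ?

A k state has l = 7.
m_l ∈ {-7, -6, -5, -4, -3, -2, -1, 0, 1, 2, 3, 4, 5, 6, 7}.
Σ|m_l| = 2(1+2+…+7) = 56.

Σ|L_z| = 56 ℏ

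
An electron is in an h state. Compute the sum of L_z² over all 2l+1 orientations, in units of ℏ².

Σ(L_z)² = 110 ℏ²

For an h orbital, l = 5.
m_l runs from −5 to 5, i.e. {-5, -4, -3, -2, -1, 0, 1, 2, 3, 4, 5}.
Σ m_l² = l(l+1)(2l+1)/3 = 5·6·11/3 = 110.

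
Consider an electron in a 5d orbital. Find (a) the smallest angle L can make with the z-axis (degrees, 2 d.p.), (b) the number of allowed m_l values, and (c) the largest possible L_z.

5d means n = 5, l = 2.
cos θ_min = 2/√6, so θ_min ≈ 35.26°.
There are 2l+1 = 5 values of m_l.
L_z,max = lℏ = 2ℏ.

θ_min ≈ 35.26°; 5 values; L_z,max = 2ℏ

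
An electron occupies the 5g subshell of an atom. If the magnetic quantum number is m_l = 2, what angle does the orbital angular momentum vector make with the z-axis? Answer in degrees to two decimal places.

5g means n = 5, l = 4.
|L|² = l(l+1)ℏ² = 20ℏ², so |L| = 2√5 ℏ.
L_z = m_l ℏ = 2ℏ.
cos θ = L_z/|L| = 2/√20, so θ ≈ 63.43°.

θ ≈ 63.43°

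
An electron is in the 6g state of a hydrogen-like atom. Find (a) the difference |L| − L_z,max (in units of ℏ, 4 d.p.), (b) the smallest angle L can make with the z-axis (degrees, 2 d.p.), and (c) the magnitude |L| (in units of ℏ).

|L|−L_z,max ≈ 0.4721ℏ; θ_min ≈ 26.57°; |L| = 2√5 ℏ ≈ 4.472ℏ

The 6g subshell has l = 4.
|L| − L_z,max = (2√5 − 4)ℏ ≈ 0.4721ℏ.
cos θ_min = 4/√20, so θ_min ≈ 26.57°.
|L| = ℏ√(4·5) = 2√5 ℏ ≈ 4.472ℏ.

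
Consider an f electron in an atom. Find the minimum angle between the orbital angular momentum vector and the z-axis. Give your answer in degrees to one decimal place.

θ_min ≈ 30.0°

For an f orbital, l = 3.
|L| = ℏ√(l(l+1)) = 2√3 ℏ.
The smallest angle corresponds to the largest L_z, i.e. m_l = l = 3, giving L_z = 3ℏ.
cos θ_min = 3/√12, so θ_min ≈ 30.0°.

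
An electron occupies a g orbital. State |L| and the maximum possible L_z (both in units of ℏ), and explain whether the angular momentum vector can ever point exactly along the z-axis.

The letter g corresponds to l = 4.
|L| = 2√5 ℏ ≈ 4.4721ℏ, while L_z,max = lℏ = 4ℏ.
Since |L| > L_z,max, the vector can never point exactly along z; the closest it comes is θ_min = arccos(4/√20) ≈ 26.6°.

No: L_z,max = 4ℏ < |L| = 2√5 ℏ ≈ 4.472ℏ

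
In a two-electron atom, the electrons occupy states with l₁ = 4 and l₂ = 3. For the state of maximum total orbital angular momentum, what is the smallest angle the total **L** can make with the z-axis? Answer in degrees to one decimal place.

Angular momentum addition gives L = |l₁ − l₂|, …, l₁ + l₂.
L ∈ {1, 2, 3, 4, 5, 6, 7}.
The maximum is L = 7, with |L_tot| = ℏ√(7·8) = 2√14 ℏ.
The minimum angle with z is arccos(7/√56) ≈ 20.7°.

θ_min ≈ 20.7°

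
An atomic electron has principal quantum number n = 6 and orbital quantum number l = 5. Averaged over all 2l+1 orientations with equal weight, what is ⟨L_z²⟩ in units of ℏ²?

m_l runs from −5 to 5, i.e. {-5, -4, -3, -2, -1, 0, 1, 2, 3, 4, 5}.
⟨L_z²⟩ = ℏ²·l(l+1)/3 = 10ℏ².

⟨L_z²⟩ = 10 ℏ²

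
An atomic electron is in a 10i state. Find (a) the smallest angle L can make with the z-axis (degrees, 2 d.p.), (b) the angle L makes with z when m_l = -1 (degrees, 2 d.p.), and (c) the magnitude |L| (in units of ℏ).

θ_min ≈ 22.21°; θ(m_l=-1) ≈ 98.88°; |L| = √42 ℏ ≈ 6.481ℏ

For 10i, l = 6.
cos θ_min = 6/√42, so θ_min ≈ 22.21°.
For m_l = -1: cos θ = -1/√42, θ ≈ 98.88°.
|L| = ℏ√(6·7) = √42 ℏ ≈ 6.481ℏ.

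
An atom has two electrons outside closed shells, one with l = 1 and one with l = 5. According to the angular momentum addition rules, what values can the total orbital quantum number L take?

L = 4, 5, 6

By the triangle rule, |l₁ − l₂| ≤ L ≤ l₁ + l₂.
Allowed values: L = 4, 5, 6.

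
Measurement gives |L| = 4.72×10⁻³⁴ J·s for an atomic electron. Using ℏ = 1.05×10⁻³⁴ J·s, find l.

Dividing by ℏ: |L|/ℏ ≈ 4.495.
l(l+1) ≈ 4.495² ≈ 20.21, so l = 4.

l = 4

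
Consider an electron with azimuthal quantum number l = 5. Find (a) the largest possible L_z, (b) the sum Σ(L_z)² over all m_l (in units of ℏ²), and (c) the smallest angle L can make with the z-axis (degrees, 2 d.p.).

L_z,max = lℏ = 5ℏ.
Σ m_l² = 110, so Σ(L_z)² = 110 ℏ².
cos θ_min = 5/√30, so θ_min ≈ 24.09°.

L_z,max = 5ℏ; Σ(L_z)² = 110 ℏ²; θ_min ≈ 24.09°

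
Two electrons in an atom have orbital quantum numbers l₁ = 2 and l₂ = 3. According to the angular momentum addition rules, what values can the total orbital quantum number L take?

The total orbital quantum number L ranges from |l₁ − l₂| to l₁ + l₂ in integer steps.
L ∈ {1, 2, 3, 4, 5}.

L = 1, 2, 3, 4, 5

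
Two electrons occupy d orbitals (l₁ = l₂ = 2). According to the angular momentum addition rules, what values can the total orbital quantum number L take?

L runs from |2 − 2| = 0 to 2 + 2 = 4.
So L can be 0, 1, 2, 3, 4.

L = 0, 1, 2, 3, 4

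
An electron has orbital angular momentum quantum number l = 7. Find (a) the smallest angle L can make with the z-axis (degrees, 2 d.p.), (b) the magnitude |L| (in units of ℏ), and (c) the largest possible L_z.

θ_min ≈ 20.70°; |L| = 2√14 ℏ ≈ 7.483ℏ; L_z,max = 7ℏ

cos θ_min = 7/√56, so θ_min ≈ 20.70°.
|L| = ℏ√(7·8) = 2√14 ℏ ≈ 7.483ℏ.
L_z,max = lℏ = 7ℏ.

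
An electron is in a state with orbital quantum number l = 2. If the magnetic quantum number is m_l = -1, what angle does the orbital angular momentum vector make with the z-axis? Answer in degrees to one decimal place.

θ ≈ 114.1°

|L|² = l(l+1)ℏ² = 6ℏ², so |L| = √6 ℏ.
L_z = m_l ℏ = −1ℏ.
cos θ = L_z/|L| = -1/√6, so θ ≈ 114.1°.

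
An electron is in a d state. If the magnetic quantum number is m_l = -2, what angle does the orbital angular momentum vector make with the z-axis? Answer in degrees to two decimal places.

A d state has l = 2.
|L| = ℏ√(l(l+1)) = √6 ℏ.
L_z = m_l ℏ = −2ℏ.
cos θ = L_z/|L| = -2/√6, so θ ≈ 144.74°.

θ ≈ 144.74°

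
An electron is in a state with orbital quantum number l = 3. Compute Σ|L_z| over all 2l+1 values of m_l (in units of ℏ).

Σ|L_z| = 12 ℏ

m_l ∈ {-3, -2, -1, 0, 1, 2, 3}.
Σ|m_l| = 2(1+2+…+3) = 12.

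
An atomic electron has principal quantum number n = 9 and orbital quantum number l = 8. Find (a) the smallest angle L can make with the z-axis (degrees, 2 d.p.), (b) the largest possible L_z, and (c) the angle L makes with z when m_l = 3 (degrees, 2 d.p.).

cos θ_min = 8/√72, so θ_min ≈ 19.47°.
L_z,max = lℏ = 8ℏ.
For m_l = 3: cos θ = 3/√72, θ ≈ 69.30°.

θ_min ≈ 19.47°; L_z,max = 8ℏ; θ(m_l=3) ≈ 69.30°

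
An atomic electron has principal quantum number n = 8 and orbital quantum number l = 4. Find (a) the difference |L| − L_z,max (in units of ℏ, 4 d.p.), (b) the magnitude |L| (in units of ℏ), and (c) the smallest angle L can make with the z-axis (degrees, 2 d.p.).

|L| − L_z,max = (2√5 − 4)ℏ ≈ 0.4721ℏ.
|L| = ℏ√(4·5) = 2√5 ℏ ≈ 4.472ℏ.
cos θ_min = 4/√20, so θ_min ≈ 26.57°.

|L|−L_z,max ≈ 0.4721ℏ; |L| = 2√5 ℏ ≈ 4.472ℏ; θ_min ≈ 26.57°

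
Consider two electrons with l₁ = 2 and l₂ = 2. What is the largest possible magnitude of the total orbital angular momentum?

Angular momentum addition gives L = |l₁ − l₂|, …, l₁ + l₂.
L ∈ {0, 1, 2, 3, 4}.
The largest magnitude corresponds to L = 4: |L_tot| = ℏ√(4·5) = 2√5 ℏ.

|L_tot|_max = 2√5 ℏ ≈ 4.472ℏ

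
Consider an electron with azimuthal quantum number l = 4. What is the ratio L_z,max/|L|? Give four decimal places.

L_z,max/|L| = 0.8944

|L| = 2√5 ℏ ≈ 4.4721ℏ, while L_z,max = lℏ = 4ℏ.
L_z,max/|L| = 4/√20 = 0.8944.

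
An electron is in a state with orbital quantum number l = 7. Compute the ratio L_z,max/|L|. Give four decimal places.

L_z,max/|L| = 0.9354

|L| = 2√14 ℏ ≈ 7.4833ℏ, while L_z,max = lℏ = 7ℏ.
L_z,max/|L| = 7/√56 = 0.9354.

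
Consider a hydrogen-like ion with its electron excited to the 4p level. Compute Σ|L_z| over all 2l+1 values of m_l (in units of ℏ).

Σ|L_z| = 2 ℏ

The 4p level has l = 1.
m_l ∈ {-1, 0, 1}.
Σ|m_l| = 2·1(1+1)/2 = 2.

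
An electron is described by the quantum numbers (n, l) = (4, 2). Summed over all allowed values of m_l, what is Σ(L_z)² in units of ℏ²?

The allowed m_l values are -2, -1, 0, 1, 2.
Σ m_l² = 2·(1 + 4) = 10.

Σ(L_z)² = 10 ℏ²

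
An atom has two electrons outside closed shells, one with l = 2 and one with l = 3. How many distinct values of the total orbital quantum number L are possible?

5

The total orbital quantum number L ranges from |l₁ − l₂| to l₁ + l₂ in integer steps.
L ∈ {1, 2, 3, 4, 5}.
That is 5 values.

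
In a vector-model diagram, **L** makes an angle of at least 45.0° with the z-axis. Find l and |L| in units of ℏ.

cos θ_min = l/√(l(l+1)) = √(l/(l+1)), so l/(l+1) = cos²(45.0°) = 0.5000.
Thus l = 0.5000/(1 − 0.5000) ≈ 1.
Then |L| = ℏ√(1·2) = √2 ℏ.

l = 1, |L| = √2 ℏ ≈ 1.414ℏ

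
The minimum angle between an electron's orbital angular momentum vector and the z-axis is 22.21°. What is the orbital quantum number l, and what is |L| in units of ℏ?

l = 6, |L| = √42 ℏ ≈ 6.481ℏ

cos θ_min = l/√(l(l+1)) = √(l/(l+1)), so l/(l+1) = cos²(22.21°) = 0.8571.
Solving: l = 6.
Then |L| = ℏ√(6·7) = √42 ℏ.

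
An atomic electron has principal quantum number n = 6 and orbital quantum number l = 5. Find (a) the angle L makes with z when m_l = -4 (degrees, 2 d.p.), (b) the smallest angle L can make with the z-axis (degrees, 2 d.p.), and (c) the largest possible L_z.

For m_l = -4: cos θ = -4/√30, θ ≈ 136.91°.
cos θ_min = 5/√30, so θ_min ≈ 24.09°.
L_z,max = lℏ = 5ℏ.

θ(m_l=-4) ≈ 136.91°; θ_min ≈ 24.09°; L_z,max = 5ℏ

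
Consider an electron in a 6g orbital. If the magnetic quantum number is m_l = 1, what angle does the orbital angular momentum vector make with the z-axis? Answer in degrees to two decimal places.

The 6g subshell has l = 4.
|L|² = l(l+1)ℏ² = 20ℏ², so |L| = 2√5 ℏ.
L_z = m_l ℏ = 1ℏ.
cos θ = L_z/|L| = 1/√20, so θ ≈ 77.08°.

θ ≈ 77.08°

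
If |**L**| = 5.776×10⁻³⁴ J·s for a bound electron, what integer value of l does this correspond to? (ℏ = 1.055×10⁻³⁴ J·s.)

Dividing by ℏ: |L|/ℏ ≈ 5.475.
Set l(l+1) = 29.97; the integer solution is l = 5.

l = 5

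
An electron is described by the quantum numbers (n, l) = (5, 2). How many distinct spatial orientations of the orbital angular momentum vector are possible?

The number of m_l values is 2l + 1 = 2·2 + 1 = 5.

5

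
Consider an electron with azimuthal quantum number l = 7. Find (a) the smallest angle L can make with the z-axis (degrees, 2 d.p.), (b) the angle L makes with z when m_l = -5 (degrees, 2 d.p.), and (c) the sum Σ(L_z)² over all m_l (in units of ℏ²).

cos θ_min = 7/√56, so θ_min ≈ 20.70°.
For m_l = -5: cos θ = -5/√56, θ ≈ 131.92°.
Σ m_l² = 280, so Σ(L_z)² = 280 ℏ².

θ_min ≈ 20.70°; θ(m_l=-5) ≈ 131.92°; Σ(L_z)² = 280 ℏ²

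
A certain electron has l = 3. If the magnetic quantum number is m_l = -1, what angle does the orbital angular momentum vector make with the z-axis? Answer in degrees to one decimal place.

θ ≈ 106.8°

|L| = √(l(l+1)) ℏ = 2√3 ℏ.
L_z = m_l ℏ = −1ℏ.
cos θ = L_z/|L| = -1/√12, so θ ≈ 106.8°.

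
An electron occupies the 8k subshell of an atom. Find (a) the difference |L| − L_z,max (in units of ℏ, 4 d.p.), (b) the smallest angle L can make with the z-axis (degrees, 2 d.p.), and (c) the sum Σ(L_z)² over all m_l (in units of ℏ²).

|L|−L_z,max ≈ 0.4833ℏ; θ_min ≈ 20.70°; Σ(L_z)² = 280 ℏ²

For 8k, l = 7.
|L| − L_z,max = (2√14 − 7)ℏ ≈ 0.4833ℏ.
cos θ_min = 7/√56, so θ_min ≈ 20.70°.
Σ m_l² = 280, so Σ(L_z)² = 280 ℏ².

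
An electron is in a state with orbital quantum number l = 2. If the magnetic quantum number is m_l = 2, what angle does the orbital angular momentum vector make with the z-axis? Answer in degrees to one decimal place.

θ ≈ 35.3°

|L| = √(l(l+1)) ℏ = √6 ℏ.
L_z = m_l ℏ = 2ℏ.
cos θ = L_z/|L| = 2/√6, so θ ≈ 35.3°.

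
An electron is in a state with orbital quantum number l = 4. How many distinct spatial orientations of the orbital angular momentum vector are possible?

The number of m_l values is 2l + 1 = 2·4 + 1 = 9.

9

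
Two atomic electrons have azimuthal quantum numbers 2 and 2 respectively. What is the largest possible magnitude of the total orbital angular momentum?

|L_tot|_max = 2√5 ℏ ≈ 4.472ℏ

By the triangle rule, |l₁ − l₂| ≤ L ≤ l₁ + l₂.
Allowed values: L = 0, 1, 2, 3, 4.
The largest magnitude corresponds to L = 4: |L_tot| = ℏ√(4·5) = 2√5 ℏ.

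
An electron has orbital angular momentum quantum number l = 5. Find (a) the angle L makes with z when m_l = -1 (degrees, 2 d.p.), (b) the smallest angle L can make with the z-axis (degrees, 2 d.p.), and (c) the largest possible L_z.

For m_l = -1: cos θ = -1/√30, θ ≈ 100.52°.
cos θ_min = 5/√30, so θ_min ≈ 24.09°.
L_z,max = lℏ = 5ℏ.

θ(m_l=-1) ≈ 100.52°; θ_min ≈ 24.09°; L_z,max = 5ℏ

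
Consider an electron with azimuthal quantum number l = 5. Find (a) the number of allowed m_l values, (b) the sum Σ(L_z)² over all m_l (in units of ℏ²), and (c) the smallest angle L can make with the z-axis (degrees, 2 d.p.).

11 values; Σ(L_z)² = 110 ℏ²; θ_min ≈ 24.09°

There are 2l+1 = 11 values of m_l.
Σ m_l² = 110, so Σ(L_z)² = 110 ℏ².
cos θ_min = 5/√30, so θ_min ≈ 24.09°.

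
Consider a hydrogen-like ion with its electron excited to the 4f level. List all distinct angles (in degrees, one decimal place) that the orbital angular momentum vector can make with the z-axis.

θ ∈ {30.0°, 54.7°, 73.2°, 90.0°, 106.8°, 125.3°, 150.0°}

The 4f level has l = 3.
|L|² = l(l+1)ℏ² = 12ℏ², so |L| = 2√3 ℏ.
cos θ = m_l/√12 for each m_l ∈ {-3, -2, -1, 0, 1, 2, 3}.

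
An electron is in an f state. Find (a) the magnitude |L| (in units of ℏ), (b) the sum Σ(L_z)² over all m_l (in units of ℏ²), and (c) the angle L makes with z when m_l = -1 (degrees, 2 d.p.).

|L| = 2√3 ℏ ≈ 3.464ℏ; Σ(L_z)² = 28 ℏ²; θ(m_l=-1) ≈ 106.78°

An f state has l = 3.
|L| = ℏ√(3·4) = 2√3 ℏ ≈ 3.464ℏ.
Σ m_l² = 28, so Σ(L_z)² = 28 ℏ².
For m_l = -1: cos θ = -1/√12, θ ≈ 106.78°.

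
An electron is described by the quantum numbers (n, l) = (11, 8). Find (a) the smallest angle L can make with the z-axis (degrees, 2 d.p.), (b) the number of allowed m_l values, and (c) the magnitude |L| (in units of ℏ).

cos θ_min = 8/√72, so θ_min ≈ 19.47°.
There are 2l+1 = 17 values of m_l.
|L| = ℏ√(8·9) = 6√2 ℏ ≈ 8.485ℏ.

θ_min ≈ 19.47°; 17 values; |L| = 6√2 ℏ ≈ 8.485ℏ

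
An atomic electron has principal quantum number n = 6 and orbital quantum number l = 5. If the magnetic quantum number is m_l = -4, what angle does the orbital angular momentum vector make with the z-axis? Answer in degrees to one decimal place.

|L| = ℏ√(l(l+1)) = √30 ℏ.
L_z = m_l ℏ = −4ℏ.
cos θ = L_z/|L| = -4/√30, so θ ≈ 136.9°.

θ ≈ 136.9°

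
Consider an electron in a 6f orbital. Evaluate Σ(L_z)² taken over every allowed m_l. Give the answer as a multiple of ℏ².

Σ(L_z)² = 28 ℏ²

The 6f subshell has l = 3.
The allowed m_l values are -3, -2, -1, 0, 1, 2, 3.
Summing m² from −3 to 3: Σ m_l² = 28.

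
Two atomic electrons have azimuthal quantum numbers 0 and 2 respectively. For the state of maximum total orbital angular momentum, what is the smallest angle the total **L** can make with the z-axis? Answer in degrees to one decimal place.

θ_min ≈ 35.3°

By the triangle rule, |l₁ − l₂| ≤ L ≤ l₁ + l₂.
L ∈ {2}.
The maximum is L = 2, with |L_tot| = ℏ√(2·3) = √6 ℏ.
The minimum angle with z is arccos(2/√6) ≈ 35.3°.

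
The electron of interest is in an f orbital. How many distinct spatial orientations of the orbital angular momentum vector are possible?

7

An f state has l = 3.
The number of m_l values is 2l + 1 = 2·3 + 1 = 7.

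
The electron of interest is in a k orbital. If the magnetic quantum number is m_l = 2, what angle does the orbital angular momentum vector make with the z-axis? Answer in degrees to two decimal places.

θ ≈ 74.50°

For a k orbital, l = 7.
|L| = ℏ√(l(l+1)) = 2√14 ℏ.
L_z = m_l ℏ = 2ℏ.
cos θ = L_z/|L| = 2/√56, so θ ≈ 74.50°.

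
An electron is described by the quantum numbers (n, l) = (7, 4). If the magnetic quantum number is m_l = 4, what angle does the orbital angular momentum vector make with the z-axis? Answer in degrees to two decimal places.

θ ≈ 26.57°

|L|² = l(l+1)ℏ² = 20ℏ², so |L| = 2√5 ℏ.
L_z = m_l ℏ = 4ℏ.
cos θ = L_z/|L| = 4/√20, so θ ≈ 26.57°.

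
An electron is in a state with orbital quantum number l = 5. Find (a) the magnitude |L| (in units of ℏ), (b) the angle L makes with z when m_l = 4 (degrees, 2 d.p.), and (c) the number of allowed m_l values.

|L| = √30 ℏ ≈ 5.477ℏ; θ(m_l=4) ≈ 43.09°; 11 values

|L| = ℏ√(5·6) = √30 ℏ ≈ 5.477ℏ.
For m_l = 4: cos θ = 4/√30, θ ≈ 43.09°.
There are 2l+1 = 11 values of m_l.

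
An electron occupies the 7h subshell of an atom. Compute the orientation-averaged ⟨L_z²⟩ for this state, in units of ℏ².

⟨L_z²⟩ = 10 ℏ²

7h means n = 7, l = 5.
m_l ∈ {-5, -4, -3, -2, -1, 0, 1, 2, 3, 4, 5}.
Average of L_z² over 11 states: 110/11 ℏ² = 10 ℏ².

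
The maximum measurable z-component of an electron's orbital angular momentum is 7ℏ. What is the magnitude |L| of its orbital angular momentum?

|L| = 2√14 ℏ ≈ 7.483ℏ

Since max m_l = l, l = 7.
|L| = ℏ√(l(l+1)) = 2√14 ℏ.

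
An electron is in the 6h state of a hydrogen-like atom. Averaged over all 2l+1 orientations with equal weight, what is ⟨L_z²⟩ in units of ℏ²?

⟨L_z²⟩ = 10 ℏ²

For 6h, l = 5.
m_l runs from −5 to 5, i.e. {-5, -4, -3, -2, -1, 0, 1, 2, 3, 4, 5}.
Average of L_z² over 11 states: 110/11 ℏ² = 10 ℏ².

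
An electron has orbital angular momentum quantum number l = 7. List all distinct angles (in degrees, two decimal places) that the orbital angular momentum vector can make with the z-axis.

|L| = √(l(l+1)) ℏ = 2√14 ℏ.
cos θ = m_l/√56 for each m_l ∈ {-7, -6, -5, -4, -3, -2, -1, 0, 1, 2, 3, 4, 5, 6, 7}.

θ ∈ {20.70°, 36.70°, 48.08°, 57.69°, 66.37°, 74.50°, 82.32°, 90.00°, 97.68°, 105.50°, 113.63°, 122.31°, 131.92°, 143.30°, 159.30°}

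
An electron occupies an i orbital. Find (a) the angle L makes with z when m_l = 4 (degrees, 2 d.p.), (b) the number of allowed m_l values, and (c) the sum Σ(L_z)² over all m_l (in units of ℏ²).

θ(m_l=4) ≈ 51.89°; 13 values; Σ(L_z)² = 182 ℏ²

For an i orbital, l = 6.
For m_l = 4: cos θ = 4/√42, θ ≈ 51.89°.
There are 2l+1 = 13 values of m_l.
Σ m_l² = 182, so Σ(L_z)² = 182 ℏ².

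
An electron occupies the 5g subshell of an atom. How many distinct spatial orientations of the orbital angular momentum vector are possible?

5g means n = 5, l = 4.
The number of m_l values is 2l + 1 = 2·4 + 1 = 9.

9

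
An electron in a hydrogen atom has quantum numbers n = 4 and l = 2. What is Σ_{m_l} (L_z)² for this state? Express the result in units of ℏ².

Σ(L_z)² = 10 ℏ²

m_l runs from −2 to 2, i.e. {-2, -1, 0, 1, 2}.
Σ m_l² = 2·(1 + 4) = 10.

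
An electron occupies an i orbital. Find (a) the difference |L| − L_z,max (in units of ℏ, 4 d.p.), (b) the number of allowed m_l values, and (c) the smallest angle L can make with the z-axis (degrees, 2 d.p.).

An i state has l = 6.
|L| − L_z,max = (√42 − 6)ℏ ≈ 0.4807ℏ.
There are 2l+1 = 13 values of m_l.
cos θ_min = 6/√42, so θ_min ≈ 22.21°.

|L|−L_z,max ≈ 0.4807ℏ; 13 values; θ_min ≈ 22.21°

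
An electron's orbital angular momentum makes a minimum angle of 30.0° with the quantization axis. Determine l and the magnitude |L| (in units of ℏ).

At minimum angle, m_l = l, so cos θ = l/√(l(l+1)); cos²θ = l/(l+1) = 0.7500.
Solving: l = 3.
Then |L| = ℏ√(3·4) = 2√3 ℏ.

l = 3, |L| = 2√3 ℏ ≈ 3.464ℏ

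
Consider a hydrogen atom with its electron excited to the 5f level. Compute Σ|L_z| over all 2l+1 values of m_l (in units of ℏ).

The 5f level has l = 3.
m_l ∈ {-3, -2, -1, 0, 1, 2, 3}.
Σ|m_l| = l(l+1) = 12.

Σ|L_z| = 12 ℏ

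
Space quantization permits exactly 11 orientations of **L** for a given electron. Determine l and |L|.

l = 5, |L| = √30 ℏ ≈ 5.477ℏ

11 = 2l + 1, so l = (11−1)/2 = 5.
Then |L| = √(l(l+1)) ℏ = √30 ℏ.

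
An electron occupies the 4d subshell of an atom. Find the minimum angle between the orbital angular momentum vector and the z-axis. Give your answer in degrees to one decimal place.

θ_min ≈ 35.3°

The 4d subshell has l = 2.
|L| = ℏ√(l(l+1)) = √6 ℏ.
The smallest angle corresponds to the largest L_z, i.e. m_l = l = 2, giving L_z = 2ℏ.
cos θ_min = 2/√6, so θ_min ≈ 35.3°.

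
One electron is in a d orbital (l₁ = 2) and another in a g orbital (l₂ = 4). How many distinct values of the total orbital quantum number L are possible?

5

L runs from |2 − 4| = 2 to 2 + 4 = 6.
L ∈ {2, 3, 4, 5, 6}.
That is 5 values.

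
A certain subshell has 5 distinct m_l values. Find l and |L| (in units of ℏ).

Since there are 2l+1 = 5 values of m_l, l = 2.
|L| = ℏ√(l(l+1)) = ℏ√(2·3) = √6 ℏ.

l = 2, |L| = √6 ℏ ≈ 2.449ℏ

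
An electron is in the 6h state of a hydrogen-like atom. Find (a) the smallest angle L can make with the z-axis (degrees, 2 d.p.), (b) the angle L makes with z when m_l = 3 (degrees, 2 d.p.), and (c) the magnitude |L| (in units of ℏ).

θ_min ≈ 24.09°; θ(m_l=3) ≈ 56.79°; |L| = √30 ℏ ≈ 5.477ℏ

The 6h subshell has l = 5.
cos θ_min = 5/√30, so θ_min ≈ 24.09°.
For m_l = 3: cos θ = 3/√30, θ ≈ 56.79°.
|L| = ℏ√(5·6) = √30 ℏ ≈ 5.477ℏ.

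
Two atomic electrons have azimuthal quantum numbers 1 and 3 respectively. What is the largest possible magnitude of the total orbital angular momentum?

By the triangle rule, |l₁ − l₂| ≤ L ≤ l₁ + l₂.
L ∈ {2, 3, 4}.
The largest magnitude corresponds to L = 4: |L_tot| = ℏ√(4·5) = 2√5 ℏ.

|L_tot|_max = 2√5 ℏ ≈ 4.472ℏ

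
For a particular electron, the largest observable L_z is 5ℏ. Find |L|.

|L| = √30 ℏ ≈ 5.477ℏ

The maximum L_z equals lℏ, giving l = 5.
|L| = √(l(l+1)) ℏ = √30 ℏ.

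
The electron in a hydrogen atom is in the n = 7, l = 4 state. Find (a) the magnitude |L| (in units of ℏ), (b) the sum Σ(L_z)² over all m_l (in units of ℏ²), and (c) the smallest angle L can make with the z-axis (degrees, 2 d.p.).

|L| = 2√5 ℏ ≈ 4.472ℏ; Σ(L_z)² = 60 ℏ²; θ_min ≈ 26.57°

|L| = ℏ√(4·5) = 2√5 ℏ ≈ 4.472ℏ.
Σ m_l² = 60, so Σ(L_z)² = 60 ℏ².
cos θ_min = 4/√20, so θ_min ≈ 26.57°.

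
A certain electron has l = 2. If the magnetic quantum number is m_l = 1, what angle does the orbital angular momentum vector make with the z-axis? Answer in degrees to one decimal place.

θ ≈ 65.9°

|L| = ℏ√(l(l+1)) = √6 ℏ.
L_z = m_l ℏ = 1ℏ.
cos θ = L_z/|L| = 1/√6, so θ ≈ 65.9°.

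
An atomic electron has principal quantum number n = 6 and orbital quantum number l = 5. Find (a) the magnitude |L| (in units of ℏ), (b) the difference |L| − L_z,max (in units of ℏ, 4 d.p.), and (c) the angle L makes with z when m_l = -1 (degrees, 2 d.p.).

|L| = √30 ℏ ≈ 5.477ℏ; |L|−L_z,max ≈ 0.4772ℏ; θ(m_l=-1) ≈ 100.52°

|L| = ℏ√(5·6) = √30 ℏ ≈ 5.477ℏ.
|L| − L_z,max = (√30 − 5)ℏ ≈ 0.4772ℏ.
For m_l = -1: cos θ = -1/√30, θ ≈ 100.52°.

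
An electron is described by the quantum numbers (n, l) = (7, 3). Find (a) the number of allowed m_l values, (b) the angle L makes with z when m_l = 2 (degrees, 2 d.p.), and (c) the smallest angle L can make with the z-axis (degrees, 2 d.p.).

7 values; θ(m_l=2) ≈ 54.74°; θ_min ≈ 30.00°

There are 2l+1 = 7 values of m_l.
For m_l = 2: cos θ = 2/√12, θ ≈ 54.74°.
cos θ_min = 3/√12, so θ_min ≈ 30.00°.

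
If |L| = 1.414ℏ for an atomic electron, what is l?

l = 1

Since |L|² = l(l+1)ℏ², l(l+1) = 2.
l² + l − 2 = 0 ⇒ l = 1.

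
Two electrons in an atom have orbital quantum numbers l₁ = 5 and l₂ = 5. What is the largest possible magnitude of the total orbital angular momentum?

|L_tot|_max = √110 ℏ ≈ 10.488ℏ

Angular momentum addition gives L = |l₁ − l₂|, …, l₁ + l₂.
So L can be 0, 1, 2, 3, 4, 5, 6, 7, 8, 9, 10.
The largest magnitude corresponds to L = 10: |L_tot| = ℏ√(10·11) = √110 ℏ.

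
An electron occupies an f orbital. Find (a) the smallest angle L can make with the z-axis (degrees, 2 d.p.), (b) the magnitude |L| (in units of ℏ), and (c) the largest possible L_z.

θ_min ≈ 30.00°; |L| = 2√3 ℏ ≈ 3.464ℏ; L_z,max = 3ℏ

An f state has l = 3.
cos θ_min = 3/√12, so θ_min ≈ 30.00°.
|L| = ℏ√(3·4) = 2√3 ℏ ≈ 3.464ℏ.
L_z,max = lℏ = 3ℏ.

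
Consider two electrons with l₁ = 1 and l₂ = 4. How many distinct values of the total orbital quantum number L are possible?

The total orbital quantum number L ranges from |l₁ − l₂| to l₁ + l₂ in integer steps.
L ∈ {3, 4, 5}.
That is 3 values.

3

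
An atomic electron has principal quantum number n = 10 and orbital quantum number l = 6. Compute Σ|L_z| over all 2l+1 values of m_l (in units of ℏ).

Σ|L_z| = 42 ℏ

The allowed m_l values are -6, -5, -4, -3, -2, -1, 0, 1, 2, 3, 4, 5, 6.
Σ|m_l| = 2·6(6+1)/2 = 42.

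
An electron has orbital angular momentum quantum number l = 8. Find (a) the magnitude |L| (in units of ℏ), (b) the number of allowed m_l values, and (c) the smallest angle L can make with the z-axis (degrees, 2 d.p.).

|L| = 6√2 ℏ ≈ 8.485ℏ; 17 values; θ_min ≈ 19.47°

|L| = ℏ√(8·9) = 6√2 ℏ ≈ 8.485ℏ.
There are 2l+1 = 17 values of m_l.
cos θ_min = 8/√72, so θ_min ≈ 19.47°.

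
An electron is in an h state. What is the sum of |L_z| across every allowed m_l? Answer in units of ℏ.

Σ|L_z| = 30 ℏ

For an h orbital, l = 5.
m_l runs from −5 to 5, i.e. {-5, -4, -3, -2, -1, 0, 1, 2, 3, 4, 5}.
Σ|m_l| = 2(1+2+…+5) = 30.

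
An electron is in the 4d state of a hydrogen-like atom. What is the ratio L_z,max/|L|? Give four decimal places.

The 4d subshell has l = 2.
|L| = √6 ℏ ≈ 2.4495ℏ, while L_z,max = lℏ = 2ℏ.
L_z,max/|L| = 2/√6 = 0.8165.

L_z,max/|L| = 0.8165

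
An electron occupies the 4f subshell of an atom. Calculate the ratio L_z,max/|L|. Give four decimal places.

L_z,max/|L| = 0.8660

The 4f subshell has l = 3.
|L| = 2√3 ℏ ≈ 3.4641ℏ, while L_z,max = lℏ = 3ℏ.
L_z,max/|L| = 3/√12 = 0.8660.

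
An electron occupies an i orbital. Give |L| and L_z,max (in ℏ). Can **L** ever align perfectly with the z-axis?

An i state has l = 6.
|L| = √42 ℏ ≈ 6.4807ℏ, while L_z,max = lℏ = 6ℏ.
Since |L| > L_z,max, the vector can never point exactly along z; the closest it comes is θ_min = arccos(6/√42) ≈ 22.2°.

No: L_z,max = 6ℏ < |L| = √42 ℏ ≈ 6.481ℏ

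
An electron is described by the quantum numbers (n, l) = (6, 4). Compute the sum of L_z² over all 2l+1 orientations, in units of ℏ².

The allowed m_l values are -4, -3, -2, -1, 0, 1, 2, 3, 4.
Σ m_l² = l(l+1)(2l+1)/3 = 4·5·9/3 = 60.

Σ(L_z)² = 60 ℏ²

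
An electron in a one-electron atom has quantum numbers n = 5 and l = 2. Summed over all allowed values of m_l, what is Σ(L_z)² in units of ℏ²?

Σ(L_z)² = 10 ℏ²

The allowed m_l values are -2, -1, 0, 1, 2.
Σ m_l² = 2·(1 + 4) = 10.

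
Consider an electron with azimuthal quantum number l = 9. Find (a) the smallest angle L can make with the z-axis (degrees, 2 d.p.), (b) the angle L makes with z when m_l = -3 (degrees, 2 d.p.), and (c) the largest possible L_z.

cos θ_min = 9/√90, so θ_min ≈ 18.43°.
For m_l = -3: cos θ = -3/√90, θ ≈ 108.43°.
L_z,max = lℏ = 9ℏ.

θ_min ≈ 18.43°; θ(m_l=-3) ≈ 108.43°; L_z,max = 9ℏ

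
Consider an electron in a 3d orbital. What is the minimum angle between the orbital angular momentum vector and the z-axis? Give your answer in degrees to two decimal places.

3d means n = 3, l = 2.
|L|² = l(l+1)ℏ² = 6ℏ², so |L| = √6 ℏ.
The smallest angle corresponds to the largest L_z, i.e. m_l = l = 2, giving L_z = 2ℏ.
cos θ_min = 2/√6, so θ_min ≈ 35.26°.

θ_min ≈ 35.26°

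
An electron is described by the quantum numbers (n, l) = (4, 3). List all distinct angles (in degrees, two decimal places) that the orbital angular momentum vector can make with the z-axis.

θ ∈ {30.00°, 54.74°, 73.22°, 90.00°, 106.78°, 125.26°, 150.00°}

|L| = ℏ√(l(l+1)) = 2√3 ℏ.
cos θ = m_l/√12 for each m_l ∈ {-3, -2, -1, 0, 1, 2, 3}.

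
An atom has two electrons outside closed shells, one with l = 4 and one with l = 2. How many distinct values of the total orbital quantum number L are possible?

5

Angular momentum addition gives L = |l₁ − l₂|, …, l₁ + l₂.
So L can be 2, 3, 4, 5, 6.
That is 5 values.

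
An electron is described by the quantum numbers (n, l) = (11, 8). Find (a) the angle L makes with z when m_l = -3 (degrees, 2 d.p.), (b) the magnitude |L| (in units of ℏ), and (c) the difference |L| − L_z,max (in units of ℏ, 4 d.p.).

For m_l = -3: cos θ = -3/√72, θ ≈ 110.70°.
|L| = ℏ√(8·9) = 6√2 ℏ ≈ 8.485ℏ.
|L| − L_z,max = (6√2 − 8)ℏ ≈ 0.4853ℏ.

θ(m_l=-3) ≈ 110.70°; |L| = 6√2 ℏ ≈ 8.485ℏ; |L|−L_z,max ≈ 0.4853ℏ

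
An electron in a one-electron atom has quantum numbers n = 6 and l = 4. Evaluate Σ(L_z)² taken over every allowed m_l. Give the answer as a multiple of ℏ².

Σ(L_z)² = 60 ℏ²

m_l ∈ {-4, -3, -2, -1, 0, 1, 2, 3, 4}.
Summing m² from −4 to 4: Σ m_l² = 60.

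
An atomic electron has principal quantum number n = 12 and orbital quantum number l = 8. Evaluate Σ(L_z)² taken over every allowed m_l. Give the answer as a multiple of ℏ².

Σ(L_z)² = 408 ℏ²

m_l runs from −8 to 8, i.e. {-8, -7, -6, -5, -4, -3, -2, -1, 0, 1, 2, 3, 4, 5, 6, 7, 8}.
Σ m_l² = 2·(1 + 4 + 9 + 16 + 25 + 36 + 49 + 64) = 408.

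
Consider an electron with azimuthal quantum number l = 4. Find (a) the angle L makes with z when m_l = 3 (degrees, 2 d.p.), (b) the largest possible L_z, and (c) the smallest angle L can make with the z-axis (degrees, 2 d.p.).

θ(m_l=3) ≈ 47.87°; L_z,max = 4ℏ; θ_min ≈ 26.57°

For m_l = 3: cos θ = 3/√20, θ ≈ 47.87°.
L_z,max = lℏ = 4ℏ.
cos θ_min = 4/√20, so θ_min ≈ 26.57°.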